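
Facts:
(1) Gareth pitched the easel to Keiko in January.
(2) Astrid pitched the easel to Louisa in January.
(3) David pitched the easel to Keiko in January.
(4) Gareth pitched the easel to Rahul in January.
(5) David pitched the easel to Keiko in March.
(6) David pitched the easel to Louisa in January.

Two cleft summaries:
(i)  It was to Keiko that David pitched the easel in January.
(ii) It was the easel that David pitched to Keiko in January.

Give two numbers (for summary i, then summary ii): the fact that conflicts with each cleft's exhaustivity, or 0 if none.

(i): focus "Keiko". Looking for agent = David, thing = the easel, setting = in January with some other recipient — fact (6) has Louisa there. Refuted.
(ii): focus "the easel". No fact shares agent = David, recipient = Keiko, setting = in January with a different thing. 0.

6, 0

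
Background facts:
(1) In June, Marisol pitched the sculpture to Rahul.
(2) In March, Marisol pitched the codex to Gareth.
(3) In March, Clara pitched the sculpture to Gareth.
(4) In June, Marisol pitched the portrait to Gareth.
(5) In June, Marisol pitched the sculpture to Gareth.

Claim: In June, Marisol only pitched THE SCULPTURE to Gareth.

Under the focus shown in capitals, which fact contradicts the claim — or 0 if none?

The capitals mark "the sculpture" as focus. So "only" rules out other things, with the rest (same agent, recipient, setting (Marisol / Gareth / in June)) as background.
Fact (4) matches on same agent, recipient, setting (Marisol / Gareth / in June), but has thing = the portrait instead. That refutes the claim.

4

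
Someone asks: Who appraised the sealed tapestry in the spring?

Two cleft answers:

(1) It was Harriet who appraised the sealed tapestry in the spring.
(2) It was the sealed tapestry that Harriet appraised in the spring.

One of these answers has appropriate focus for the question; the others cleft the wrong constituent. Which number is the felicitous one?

1

The question word "who" targets the subject (agent).
Option (1) clefts "Harriet" — that matches what the question asks about.
Option (2) clefts "the sealed tapestry" — the direct object, not what was asked.
So the congruent reply is (1).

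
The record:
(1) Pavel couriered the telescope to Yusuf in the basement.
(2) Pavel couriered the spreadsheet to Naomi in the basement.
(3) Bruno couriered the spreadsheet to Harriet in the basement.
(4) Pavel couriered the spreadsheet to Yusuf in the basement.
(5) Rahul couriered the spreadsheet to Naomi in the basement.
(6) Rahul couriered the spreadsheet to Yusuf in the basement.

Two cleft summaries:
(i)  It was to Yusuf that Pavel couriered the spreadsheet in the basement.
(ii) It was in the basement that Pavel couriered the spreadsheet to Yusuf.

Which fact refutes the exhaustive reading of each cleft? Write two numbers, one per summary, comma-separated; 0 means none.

(i): focus "Yusuf". Looking for agent = Pavel, thing = the spreadsheet, setting = in the basement with some other recipient — fact (2) has Naomi there. Refuted.
(ii): focus "in the basement". No fact shares agent = Pavel, thing = the spreadsheet, recipient = Yusuf with a different setting. 0.

2, 0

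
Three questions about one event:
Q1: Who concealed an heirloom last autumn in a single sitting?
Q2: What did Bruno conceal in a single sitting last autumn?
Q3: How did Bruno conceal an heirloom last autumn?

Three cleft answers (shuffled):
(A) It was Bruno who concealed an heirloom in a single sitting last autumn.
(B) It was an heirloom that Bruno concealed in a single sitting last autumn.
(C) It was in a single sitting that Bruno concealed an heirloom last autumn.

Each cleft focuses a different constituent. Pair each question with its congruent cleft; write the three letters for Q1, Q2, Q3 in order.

Q1 asks about the subject (agent); cleft (A) focuses "Bruno", which is the subject (agent) — so Q1 → A.
Q2 asks about the direct object; cleft (B) focuses "an heirloom", which is the direct object — so Q2 → B.
Q3 asks about the manner; cleft (C) focuses "in a single sitting", which is the manner — so Q3 → C.
Mapping: Q1→A, Q2→B, Q3→C.

ABC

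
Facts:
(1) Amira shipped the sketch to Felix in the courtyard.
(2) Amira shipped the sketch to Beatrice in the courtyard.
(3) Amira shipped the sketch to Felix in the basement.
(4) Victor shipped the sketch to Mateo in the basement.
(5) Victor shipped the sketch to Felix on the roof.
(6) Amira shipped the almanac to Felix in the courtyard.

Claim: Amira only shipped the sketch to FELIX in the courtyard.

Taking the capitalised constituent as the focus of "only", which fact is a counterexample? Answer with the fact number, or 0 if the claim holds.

Focus (in capitals) is "Felix" — the recipient. "Only" excludes alternative recipients while holding fixed same agent, thing, setting (Amira / the sketch / in the courtyard).
Fact (2) matches on same agent, thing, setting (Amira / the sketch / in the courtyard), but has recipient = Beatrice instead. That refutes the claim.

2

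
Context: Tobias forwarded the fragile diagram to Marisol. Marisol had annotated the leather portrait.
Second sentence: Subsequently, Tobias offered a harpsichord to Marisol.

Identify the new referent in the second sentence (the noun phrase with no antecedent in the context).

a harpsichord

"Tobias" and "Marisol" in the second sentence are given — already mentioned in the context.
"a harpsichord" has no antecedent in the context; it is discourse-new (the indefinite article also signals a new referent).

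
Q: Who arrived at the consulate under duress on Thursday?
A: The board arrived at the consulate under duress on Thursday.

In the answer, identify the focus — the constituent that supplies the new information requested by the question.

The wh-word "who" asks about the subject (agent).
In the answer, "under duress", "at the consulate" and "on Thursday" are given — repeated from the question.
The constituent filling the subject (agent) gap is "the board"; that is the focus and would carry nuclear stress.

the board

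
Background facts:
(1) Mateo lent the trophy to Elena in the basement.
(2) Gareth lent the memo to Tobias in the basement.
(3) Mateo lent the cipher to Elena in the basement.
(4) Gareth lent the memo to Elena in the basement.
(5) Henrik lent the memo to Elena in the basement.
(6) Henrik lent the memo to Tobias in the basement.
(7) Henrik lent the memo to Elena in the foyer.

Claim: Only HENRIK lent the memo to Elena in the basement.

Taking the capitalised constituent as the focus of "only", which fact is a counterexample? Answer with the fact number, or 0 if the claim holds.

Focus (in capitals) is "Henrik" — the agent. "Only" excludes alternative agents while holding fixed thing = the memo, recipient = Elena, setting = in the basement.
Fact (4) shares the background but differs in agent (Gareth) — a counterexample.

4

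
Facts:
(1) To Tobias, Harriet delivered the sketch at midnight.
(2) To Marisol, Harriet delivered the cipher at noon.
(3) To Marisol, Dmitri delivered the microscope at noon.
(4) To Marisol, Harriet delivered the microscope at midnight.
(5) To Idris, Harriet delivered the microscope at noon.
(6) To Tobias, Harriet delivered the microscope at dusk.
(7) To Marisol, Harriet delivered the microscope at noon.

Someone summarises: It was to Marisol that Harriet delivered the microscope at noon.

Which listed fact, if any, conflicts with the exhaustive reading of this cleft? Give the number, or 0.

5

Focus of the cleft: "Marisol" (the recipient). Presupposed background: same agent, thing, setting (Harriet / the microscope / at noon).
Exhaustivity: Marisol is the only recipient satisfying that background.
But fact (5) also has same agent, thing, setting (Harriet / the microscope / at noon), with recipient = Idris — so the exhaustive reading fails.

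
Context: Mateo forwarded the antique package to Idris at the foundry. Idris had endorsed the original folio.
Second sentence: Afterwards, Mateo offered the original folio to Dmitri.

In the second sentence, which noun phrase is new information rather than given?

Dmitri

"Mateo" and "the original folio" in the second sentence are given — already mentioned in the context.
"Dmitri" has no antecedent in the context; it is discourse-new.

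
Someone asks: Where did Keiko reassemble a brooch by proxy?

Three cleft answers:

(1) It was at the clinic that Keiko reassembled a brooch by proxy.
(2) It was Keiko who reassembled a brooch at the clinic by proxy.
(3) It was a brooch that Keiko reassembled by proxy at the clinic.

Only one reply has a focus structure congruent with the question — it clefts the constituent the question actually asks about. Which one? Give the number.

The question word "where" targets the location.
Option (1) clefts "at the clinic" — that matches what the question asks about.
Option (2) clefts "Keiko" — the subject (agent), not what was asked.
Option (3) clefts "a brooch" — the direct object, not what was asked.
So the congruent reply is (1).

1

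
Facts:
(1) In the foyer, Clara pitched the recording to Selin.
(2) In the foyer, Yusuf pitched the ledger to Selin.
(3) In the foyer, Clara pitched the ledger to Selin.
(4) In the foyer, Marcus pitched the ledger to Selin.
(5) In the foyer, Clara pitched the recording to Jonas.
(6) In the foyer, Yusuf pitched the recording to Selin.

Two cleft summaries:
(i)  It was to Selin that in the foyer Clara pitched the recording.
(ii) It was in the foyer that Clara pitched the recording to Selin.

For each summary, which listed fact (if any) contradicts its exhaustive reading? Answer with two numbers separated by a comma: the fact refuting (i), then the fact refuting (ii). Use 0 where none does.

(i): focus "Selin". Looking for agent = Clara, thing = the recording, setting = in the foyer with some other recipient — fact (5) has Jonas there. Refuted.
(ii): focus "in the foyer". No fact shares agent = Clara, thing = the recording, recipient = Selin with a different setting. 0.

5, 0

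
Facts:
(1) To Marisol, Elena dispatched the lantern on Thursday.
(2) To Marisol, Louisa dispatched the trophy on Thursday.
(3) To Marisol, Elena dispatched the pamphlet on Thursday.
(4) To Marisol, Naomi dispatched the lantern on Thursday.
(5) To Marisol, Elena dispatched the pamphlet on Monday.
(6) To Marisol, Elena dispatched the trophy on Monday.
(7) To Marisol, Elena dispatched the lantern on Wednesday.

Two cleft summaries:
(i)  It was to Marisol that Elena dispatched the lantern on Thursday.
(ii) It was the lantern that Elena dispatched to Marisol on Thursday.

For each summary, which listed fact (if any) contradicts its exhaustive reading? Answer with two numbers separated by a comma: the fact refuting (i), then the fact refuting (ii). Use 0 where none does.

Summary (i) focuses "Marisol" (the recipient); background agent = Elena, thing = the lantern, setting = on Thursday. No fact matches that background with a different recipient, so 0.
Summary (ii) focuses "the lantern" (the thing); background agent = Elena, recipient = Marisol, setting = on Thursday. Fact (3) matches that background with thing = the pamphlet — refutes (ii).

0, 3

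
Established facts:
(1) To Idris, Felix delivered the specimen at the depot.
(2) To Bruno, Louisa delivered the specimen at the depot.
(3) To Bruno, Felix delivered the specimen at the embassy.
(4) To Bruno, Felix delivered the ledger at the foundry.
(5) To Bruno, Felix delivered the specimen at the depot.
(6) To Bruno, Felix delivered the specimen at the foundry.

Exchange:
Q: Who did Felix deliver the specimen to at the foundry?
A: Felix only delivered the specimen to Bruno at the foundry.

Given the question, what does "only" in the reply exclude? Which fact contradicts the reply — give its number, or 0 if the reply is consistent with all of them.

0

Answering "Who did ... to ...?" puts focus on the recipient — here, "Bruno".
"Only" then excludes alternative recipients while the background — same agent, thing, setting (Felix / the specimen / at the foundry) — is held fixed.
No fact keeps same agent, thing, setting (Felix / the specimen / at the foundry) while changing the recipient; every other fact differs on something backgrounded. The reply stands.
(Fact (4) would refute a reading with focus on the thing — but that is not what the question asks.)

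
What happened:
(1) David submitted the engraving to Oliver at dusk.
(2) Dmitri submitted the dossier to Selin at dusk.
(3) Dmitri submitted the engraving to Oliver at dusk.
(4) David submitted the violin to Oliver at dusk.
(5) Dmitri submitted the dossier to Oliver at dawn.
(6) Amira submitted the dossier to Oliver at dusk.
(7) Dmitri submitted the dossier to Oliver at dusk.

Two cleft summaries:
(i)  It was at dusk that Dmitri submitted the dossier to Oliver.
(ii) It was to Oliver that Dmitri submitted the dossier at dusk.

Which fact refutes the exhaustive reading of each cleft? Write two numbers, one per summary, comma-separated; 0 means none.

5, 2

(i): focus "at dusk". Looking for agent = Dmitri, thing = the dossier, recipient = Oliver with some other setting — fact (5) has at dawn there. Refuted.
(ii): focus "Oliver". Looking for agent = Dmitri, thing = the dossier, setting = at dusk with some other recipient — fact (2) has Selin there. Refuted.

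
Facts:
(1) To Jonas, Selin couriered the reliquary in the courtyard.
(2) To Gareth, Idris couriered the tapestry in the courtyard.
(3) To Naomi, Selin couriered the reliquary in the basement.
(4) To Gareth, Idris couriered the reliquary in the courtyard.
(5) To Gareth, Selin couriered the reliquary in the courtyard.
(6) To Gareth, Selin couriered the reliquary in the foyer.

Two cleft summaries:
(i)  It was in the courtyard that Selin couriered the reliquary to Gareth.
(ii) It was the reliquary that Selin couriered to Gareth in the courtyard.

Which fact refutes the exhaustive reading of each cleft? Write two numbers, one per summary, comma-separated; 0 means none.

6, 0

(i): focus "in the courtyard". Looking for Selin as agent and the reliquary as thing and Gareth as recipient with some other setting — fact (6) has in the foyer there. Refuted.
(ii): focus "the reliquary". No fact shares Selin as agent and Gareth as recipient and in the courtyard as setting with a different thing. 0.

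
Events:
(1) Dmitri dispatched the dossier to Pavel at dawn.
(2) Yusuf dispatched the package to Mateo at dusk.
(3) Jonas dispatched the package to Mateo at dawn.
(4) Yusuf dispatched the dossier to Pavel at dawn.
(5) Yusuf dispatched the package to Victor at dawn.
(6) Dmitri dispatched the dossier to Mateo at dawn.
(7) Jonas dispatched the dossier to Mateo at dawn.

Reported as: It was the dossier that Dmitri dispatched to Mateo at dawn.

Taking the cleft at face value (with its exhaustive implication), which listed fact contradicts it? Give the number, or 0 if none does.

0

The cleft puts "the dossier" in focus and presupposes the open proposition with same agent, recipient, setting (Dmitri / Mateo / at dawn).
The exhaustive reading says no other thing fits that background.
Every other fact differs from the presupposition on some backgrounded slot, so none challenges the exhaustivity.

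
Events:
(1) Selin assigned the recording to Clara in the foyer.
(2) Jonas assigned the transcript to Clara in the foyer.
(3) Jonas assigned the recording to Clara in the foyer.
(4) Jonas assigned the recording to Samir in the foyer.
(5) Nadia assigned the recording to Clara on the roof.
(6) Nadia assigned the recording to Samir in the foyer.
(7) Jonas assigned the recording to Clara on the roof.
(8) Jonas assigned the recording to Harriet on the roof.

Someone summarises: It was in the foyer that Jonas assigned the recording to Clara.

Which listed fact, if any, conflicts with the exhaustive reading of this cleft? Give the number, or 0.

The cleft puts "in the foyer" in focus and presupposes the open proposition with agent = Jonas, thing = the recording, recipient = Clara.
Exhaustivity: in the foyer is the only setting satisfying that background.
But fact (7) also has agent = Jonas, thing = the recording, recipient = Clara, with setting = on the roof — so the exhaustive reading fails.

7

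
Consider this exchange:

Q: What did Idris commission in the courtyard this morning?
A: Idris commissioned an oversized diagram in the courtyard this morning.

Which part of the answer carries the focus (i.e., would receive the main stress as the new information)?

The wh-word "what" asks about the direct object.
In the answer, "Idris", "in the courtyard" and "this morning" are given — repeated from the question.
The constituent filling the direct object gap is "an oversized diagram"; that is the focus and would carry nuclear stress.

an oversized diagram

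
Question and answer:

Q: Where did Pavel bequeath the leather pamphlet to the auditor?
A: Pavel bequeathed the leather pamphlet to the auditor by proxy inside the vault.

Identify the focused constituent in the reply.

inside the vault

The wh-word "where" asks about the location.
In the answer, "Pavel", "the leather pamphlet" and "to the auditor" are given — repeated from the question.
"by proxy" is also new, but it specifies the manner, which is not what the question asks about — so it is not the focus.
The constituent filling the location gap is "inside the vault"; that is the focus.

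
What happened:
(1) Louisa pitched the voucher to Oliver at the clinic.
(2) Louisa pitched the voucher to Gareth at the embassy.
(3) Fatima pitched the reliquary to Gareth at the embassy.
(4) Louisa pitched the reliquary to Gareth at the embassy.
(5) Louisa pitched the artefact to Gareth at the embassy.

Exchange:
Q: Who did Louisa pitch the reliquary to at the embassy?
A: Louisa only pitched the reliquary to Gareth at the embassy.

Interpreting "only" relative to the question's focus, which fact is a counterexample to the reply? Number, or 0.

Answering "Who did ... to ...?" puts focus on the recipient — here, "Gareth".
"Only" then excludes alternative recipients while the background — same agent, thing, setting (Louisa / the reliquary / at the embassy) — is held fixed.
No fact keeps same agent, thing, setting (Louisa / the reliquary / at the embassy) while changing the recipient; every other fact differs on something backgrounded. The reply stands.
(Fact (2) would refute a reading with focus on the thing — but that is not what the question asks.)

0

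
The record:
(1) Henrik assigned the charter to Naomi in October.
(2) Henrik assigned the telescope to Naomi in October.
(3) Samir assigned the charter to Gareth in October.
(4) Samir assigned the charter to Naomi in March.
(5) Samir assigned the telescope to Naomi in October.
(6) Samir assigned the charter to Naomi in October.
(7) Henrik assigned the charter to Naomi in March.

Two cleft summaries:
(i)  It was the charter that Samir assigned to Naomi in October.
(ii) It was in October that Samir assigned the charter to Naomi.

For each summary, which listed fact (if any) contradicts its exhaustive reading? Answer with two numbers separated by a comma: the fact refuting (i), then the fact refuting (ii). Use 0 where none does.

5, 4

(i): focus "the charter". Looking for same agent, recipient, setting (Samir / Naomi / in October) with some other thing — fact (5) has the telescope there. Refuted.
(ii): focus "in October". Looking for same agent, thing, recipient (Samir / the charter / Naomi) with some other setting — fact (4) has in March there. Refuted.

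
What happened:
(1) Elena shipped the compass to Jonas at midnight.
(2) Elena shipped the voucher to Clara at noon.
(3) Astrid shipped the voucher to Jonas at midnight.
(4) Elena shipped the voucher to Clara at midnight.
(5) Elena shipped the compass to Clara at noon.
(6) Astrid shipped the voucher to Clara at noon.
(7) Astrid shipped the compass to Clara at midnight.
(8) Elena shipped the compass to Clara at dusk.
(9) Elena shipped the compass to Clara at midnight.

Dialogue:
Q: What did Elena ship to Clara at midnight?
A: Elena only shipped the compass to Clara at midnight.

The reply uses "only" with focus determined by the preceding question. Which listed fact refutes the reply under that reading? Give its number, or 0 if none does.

4

The question "What did ...?" targets the thing, so in the reply the focus falls on "the compass".
So "only" ranges over things; the rest (same agent, recipient, setting (Elena / Clara / at midnight)) is presupposed.
Fact (4) keeps same agent, recipient, setting (Elena / Clara / at midnight) but has thing = the voucher; that refutes the reply.
(Fact (5) would refute a reading with focus on the setting — but that is not what the question asks.)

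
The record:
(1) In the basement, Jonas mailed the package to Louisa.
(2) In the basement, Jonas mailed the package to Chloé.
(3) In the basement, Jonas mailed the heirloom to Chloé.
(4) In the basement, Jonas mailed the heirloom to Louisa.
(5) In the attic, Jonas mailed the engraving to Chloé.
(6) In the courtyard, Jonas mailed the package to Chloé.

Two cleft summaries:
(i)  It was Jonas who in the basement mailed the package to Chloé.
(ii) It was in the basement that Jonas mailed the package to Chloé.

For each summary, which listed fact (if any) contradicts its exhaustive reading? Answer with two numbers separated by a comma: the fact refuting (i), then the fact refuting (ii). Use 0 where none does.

Summary (i) focuses "Jonas" (the agent); background same thing, recipient, setting (the package / Chloé / in the basement). No fact matches that background with a different agent, so 0.
Summary (ii) focuses "in the basement" (the setting); background same agent, thing, recipient (Jonas / the package / Chloé). Fact (6) matches that background with setting = in the courtyard — refutes (ii).

0, 6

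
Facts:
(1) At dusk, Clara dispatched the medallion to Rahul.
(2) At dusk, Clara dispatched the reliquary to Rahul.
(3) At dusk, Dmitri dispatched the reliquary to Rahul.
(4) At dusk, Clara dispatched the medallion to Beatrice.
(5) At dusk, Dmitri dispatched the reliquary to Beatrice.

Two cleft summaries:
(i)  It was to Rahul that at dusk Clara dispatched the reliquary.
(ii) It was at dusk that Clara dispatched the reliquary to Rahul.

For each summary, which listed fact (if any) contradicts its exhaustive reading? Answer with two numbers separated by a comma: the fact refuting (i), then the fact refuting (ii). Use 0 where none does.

0, 0

(i): focus "Rahul". No fact shares same agent, thing, setting (Clara / the reliquary / at dusk) with a different recipient. 0.
(ii): focus "at dusk". No fact shares same agent, thing, recipient (Clara / the reliquary / Rahul) with a different setting. 0.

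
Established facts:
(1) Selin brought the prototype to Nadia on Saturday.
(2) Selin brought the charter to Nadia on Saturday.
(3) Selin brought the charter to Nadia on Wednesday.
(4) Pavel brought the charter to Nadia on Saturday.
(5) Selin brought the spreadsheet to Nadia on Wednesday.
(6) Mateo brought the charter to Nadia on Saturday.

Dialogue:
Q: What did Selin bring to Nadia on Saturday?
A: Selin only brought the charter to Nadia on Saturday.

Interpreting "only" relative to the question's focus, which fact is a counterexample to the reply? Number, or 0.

1

Answering "What did ...?" puts focus on the thing — here, "the charter".
"Only" then excludes alternative things while the background — agent = Selin, recipient = Nadia, setting = on Saturday — is held fixed.
Fact (1) keeps agent = Selin, recipient = Nadia, setting = on Saturday but has thing = the prototype; that refutes the reply.
(Fact (3) would refute a reading with focus on the setting — but that is not what the question asks.)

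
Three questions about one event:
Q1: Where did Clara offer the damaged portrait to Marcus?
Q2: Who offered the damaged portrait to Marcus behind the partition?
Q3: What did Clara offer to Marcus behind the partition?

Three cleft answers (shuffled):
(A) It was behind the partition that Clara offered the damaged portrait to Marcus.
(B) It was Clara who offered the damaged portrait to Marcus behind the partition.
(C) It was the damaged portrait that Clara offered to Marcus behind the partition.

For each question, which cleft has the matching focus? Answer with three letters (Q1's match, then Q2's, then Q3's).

ABC

Q1 asks about the location; cleft (A) focuses "behind the partition", which is the location — so Q1 → A.
Q2 asks about the subject (agent); cleft (B) focuses "Clara", which is the subject (agent) — so Q2 → B.
Q3 asks about the direct object; cleft (C) focuses "the damaged portrait", which is the direct object — so Q3 → C.
Mapping: Q1→A, Q2→B, Q3→C.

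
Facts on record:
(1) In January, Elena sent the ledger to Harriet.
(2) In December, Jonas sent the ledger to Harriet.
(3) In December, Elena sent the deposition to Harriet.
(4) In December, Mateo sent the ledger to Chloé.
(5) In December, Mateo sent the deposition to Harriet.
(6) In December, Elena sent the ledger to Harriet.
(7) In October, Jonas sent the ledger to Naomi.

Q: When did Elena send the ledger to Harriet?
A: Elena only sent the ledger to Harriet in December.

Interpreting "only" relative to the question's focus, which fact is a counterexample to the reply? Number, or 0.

Answering "When did ...?" puts focus on the setting — here, "in December".
"Only" then excludes alternative settings while the background — Elena as agent and the ledger as thing and Harriet as recipient — is held fixed.
Fact (1) shares the background with a different setting (in January) — counterexample.
(Fact (3) would refute a reading with focus on the thing — but that is not what the question asks.)

1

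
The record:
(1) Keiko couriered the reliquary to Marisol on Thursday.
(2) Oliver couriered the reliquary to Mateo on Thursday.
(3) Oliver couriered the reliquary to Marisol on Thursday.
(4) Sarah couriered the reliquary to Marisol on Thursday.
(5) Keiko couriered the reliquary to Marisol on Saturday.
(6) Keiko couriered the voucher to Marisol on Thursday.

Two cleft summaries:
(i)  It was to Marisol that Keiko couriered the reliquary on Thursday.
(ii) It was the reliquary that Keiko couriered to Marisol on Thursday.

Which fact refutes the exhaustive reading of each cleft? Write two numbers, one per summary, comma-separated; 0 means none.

0, 6

(i): focus "Marisol". No fact shares same agent, thing, setting (Keiko / the reliquary / on Thursday) with a different recipient. 0.
(ii): focus "the reliquary". Looking for same agent, recipient, setting (Keiko / Marisol / on Thursday) with some other thing — fact (6) has the voucher there. Refuted.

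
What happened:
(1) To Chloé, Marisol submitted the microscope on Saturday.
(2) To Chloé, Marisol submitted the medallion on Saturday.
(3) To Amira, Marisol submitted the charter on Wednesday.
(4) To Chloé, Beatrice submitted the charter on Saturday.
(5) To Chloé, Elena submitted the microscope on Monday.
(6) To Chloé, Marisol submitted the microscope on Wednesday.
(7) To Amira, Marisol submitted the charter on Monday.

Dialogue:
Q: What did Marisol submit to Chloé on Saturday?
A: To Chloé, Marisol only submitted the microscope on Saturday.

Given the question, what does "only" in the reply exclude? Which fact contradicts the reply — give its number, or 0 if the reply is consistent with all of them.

2

The question "What did ...?" targets the thing, so in the reply the focus falls on "the microscope".
"Only" then excludes alternative things while the background — agent = Marisol, recipient = Chloé, setting = on Saturday — is held fixed.
Fact (2) keeps agent = Marisol, recipient = Chloé, setting = on Saturday but has thing = the medallion; that refutes the reply.
(Fact (6) would refute a reading with focus on the setting — but that is not what the question asks.)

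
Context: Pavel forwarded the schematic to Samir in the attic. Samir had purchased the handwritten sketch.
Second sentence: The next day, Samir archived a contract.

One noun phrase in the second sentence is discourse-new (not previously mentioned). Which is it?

"Samir" in the second sentence is given — already mentioned in the context.
"a contract" has no antecedent in the context; it is discourse-new (the indefinite article also signals a new referent).

a contract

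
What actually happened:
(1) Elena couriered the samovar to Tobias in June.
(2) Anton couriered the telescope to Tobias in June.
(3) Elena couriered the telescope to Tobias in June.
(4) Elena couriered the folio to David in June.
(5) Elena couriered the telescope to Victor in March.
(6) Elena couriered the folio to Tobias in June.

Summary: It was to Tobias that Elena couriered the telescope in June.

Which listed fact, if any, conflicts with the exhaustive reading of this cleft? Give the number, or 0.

0

Focus of the cleft: "Tobias" (the recipient). Presupposed background: agent = Elena, thing = the telescope, setting = in June.
Exhaustivity: Tobias is the only recipient satisfying that background.
Every other fact differs from the presupposition on some backgrounded slot, so none challenges the exhaustivity.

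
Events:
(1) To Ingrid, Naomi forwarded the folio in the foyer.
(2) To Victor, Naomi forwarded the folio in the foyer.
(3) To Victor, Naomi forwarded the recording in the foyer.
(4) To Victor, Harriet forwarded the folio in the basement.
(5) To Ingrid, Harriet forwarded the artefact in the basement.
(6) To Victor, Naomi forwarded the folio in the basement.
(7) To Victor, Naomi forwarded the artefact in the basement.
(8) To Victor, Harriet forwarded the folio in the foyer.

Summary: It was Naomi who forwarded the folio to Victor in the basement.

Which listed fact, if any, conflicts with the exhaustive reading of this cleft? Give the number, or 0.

Focus of the cleft: "Naomi" (the agent). Presupposed background: the folio as thing and Victor as recipient and in the basement as setting.
Exhaustivity: Naomi is the only agent satisfying that background.
But fact (4) also has the folio as thing and Victor as recipient and in the basement as setting, with agent = Harriet — so the exhaustive reading fails.

4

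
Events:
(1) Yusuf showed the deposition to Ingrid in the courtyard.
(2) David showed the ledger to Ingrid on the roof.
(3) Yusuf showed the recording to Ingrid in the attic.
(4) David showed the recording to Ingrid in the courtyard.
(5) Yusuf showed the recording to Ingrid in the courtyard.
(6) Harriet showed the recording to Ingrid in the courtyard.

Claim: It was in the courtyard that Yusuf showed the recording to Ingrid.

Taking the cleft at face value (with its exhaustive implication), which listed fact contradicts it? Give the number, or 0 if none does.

The cleft puts "in the courtyard" in focus and presupposes the open proposition with Yusuf as agent and the recording as thing and Ingrid as recipient.
Exhaustivity: in the courtyard is the only setting satisfying that background.
But fact (3) also has Yusuf as agent and the recording as thing and Ingrid as recipient, with setting = in the attic — so the exhaustive reading fails.

3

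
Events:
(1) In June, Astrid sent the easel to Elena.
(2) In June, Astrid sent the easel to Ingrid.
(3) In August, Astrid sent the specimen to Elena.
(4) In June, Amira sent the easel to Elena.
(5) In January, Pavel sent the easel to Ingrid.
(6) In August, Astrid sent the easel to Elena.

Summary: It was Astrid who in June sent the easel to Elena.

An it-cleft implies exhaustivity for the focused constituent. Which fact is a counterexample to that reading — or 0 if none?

The cleft puts "Astrid" in focus and presupposes the open proposition with thing = the easel, recipient = Elena, setting = in June.
Exhaustivity: Astrid is the only agent satisfying that background.
Fact (4) shares the background but with agent = Amira; exhaustivity is violated.

4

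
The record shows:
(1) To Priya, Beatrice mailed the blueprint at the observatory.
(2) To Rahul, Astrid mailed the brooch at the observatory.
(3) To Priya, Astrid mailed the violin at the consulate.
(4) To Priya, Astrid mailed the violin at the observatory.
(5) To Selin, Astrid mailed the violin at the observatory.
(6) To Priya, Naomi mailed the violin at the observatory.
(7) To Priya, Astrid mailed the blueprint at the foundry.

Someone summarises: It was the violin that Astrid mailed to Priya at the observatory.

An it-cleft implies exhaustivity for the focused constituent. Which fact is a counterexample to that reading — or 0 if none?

The cleft puts "the violin" in focus and presupposes the open proposition with agent = Astrid, recipient = Priya, setting = at the observatory.
The exhaustive reading says no other thing fits that background.
Every other fact differs from the presupposition on some backgrounded slot, so none challenges the exhaustivity.

0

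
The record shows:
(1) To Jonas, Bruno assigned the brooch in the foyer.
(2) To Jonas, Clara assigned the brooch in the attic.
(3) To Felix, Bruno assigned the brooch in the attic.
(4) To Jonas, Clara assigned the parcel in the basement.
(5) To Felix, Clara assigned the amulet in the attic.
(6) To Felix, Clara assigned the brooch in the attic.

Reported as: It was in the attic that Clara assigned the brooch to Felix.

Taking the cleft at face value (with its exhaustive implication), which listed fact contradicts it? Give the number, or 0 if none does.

The cleft puts "in the attic" in focus and presupposes the open proposition with same agent, thing, recipient (Clara / the brooch / Felix).
The exhaustive reading says no other setting fits that background.
No listed fact matches the background with a different setting. Exhaustivity holds.

0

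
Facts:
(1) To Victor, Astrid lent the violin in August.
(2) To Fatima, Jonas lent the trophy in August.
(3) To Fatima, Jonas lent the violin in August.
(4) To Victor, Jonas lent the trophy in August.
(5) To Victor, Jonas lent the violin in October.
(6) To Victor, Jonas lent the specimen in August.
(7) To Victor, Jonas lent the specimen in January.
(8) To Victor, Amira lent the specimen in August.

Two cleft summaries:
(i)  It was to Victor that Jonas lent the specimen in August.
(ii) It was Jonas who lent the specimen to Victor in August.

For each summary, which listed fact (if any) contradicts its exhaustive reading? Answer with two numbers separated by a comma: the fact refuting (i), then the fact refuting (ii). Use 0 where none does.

(i): focus "Victor". No fact shares same agent, thing, setting (Jonas / the specimen / in August) with a different recipient. 0.
(ii): focus "Jonas". Looking for same thing, recipient, setting (the specimen / Victor / in August) with some other agent — fact (8) has Amira there. Refuted.

0, 8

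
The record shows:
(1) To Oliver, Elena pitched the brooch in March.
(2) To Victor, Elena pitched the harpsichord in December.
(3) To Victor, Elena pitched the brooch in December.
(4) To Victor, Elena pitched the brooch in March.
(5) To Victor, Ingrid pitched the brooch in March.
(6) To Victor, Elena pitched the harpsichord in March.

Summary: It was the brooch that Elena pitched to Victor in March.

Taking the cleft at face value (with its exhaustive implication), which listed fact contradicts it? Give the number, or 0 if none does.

6

The cleft puts "the brooch" in focus and presupposes the open proposition with same agent, recipient, setting (Elena / Victor / in March).
The exhaustive reading says no other thing fits that background.
Fact (6) shares the background but with thing = the harpsichord; exhaustivity is violated.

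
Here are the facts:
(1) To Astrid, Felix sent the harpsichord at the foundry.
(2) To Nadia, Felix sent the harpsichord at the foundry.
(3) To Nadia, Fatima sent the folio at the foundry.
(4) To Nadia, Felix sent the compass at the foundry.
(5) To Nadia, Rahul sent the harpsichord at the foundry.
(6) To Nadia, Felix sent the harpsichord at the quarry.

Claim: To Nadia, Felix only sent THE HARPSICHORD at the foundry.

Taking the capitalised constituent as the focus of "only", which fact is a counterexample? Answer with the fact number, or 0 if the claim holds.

4

The capitals mark "the harpsichord" as focus. So "only" rules out other things, with the rest (Felix as agent and Nadia as recipient and at the foundry as setting) as background.
Fact (4) shares the background but differs in thing (the compass) — a counterexample.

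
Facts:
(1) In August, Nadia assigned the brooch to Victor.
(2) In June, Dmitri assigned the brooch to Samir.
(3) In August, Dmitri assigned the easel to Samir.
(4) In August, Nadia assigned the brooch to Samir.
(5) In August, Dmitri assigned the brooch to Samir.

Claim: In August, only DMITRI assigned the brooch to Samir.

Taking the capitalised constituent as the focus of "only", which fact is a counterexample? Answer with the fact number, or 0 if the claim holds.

Focus (in capitals) is "Dmitri" — the agent. "Only" excludes alternative agents while holding fixed thing = the brooch, recipient = Samir, setting = in August.
Fact (4) matches on thing = the brooch, recipient = Samir, setting = in August, but has agent = Nadia instead. That refutes the claim.

4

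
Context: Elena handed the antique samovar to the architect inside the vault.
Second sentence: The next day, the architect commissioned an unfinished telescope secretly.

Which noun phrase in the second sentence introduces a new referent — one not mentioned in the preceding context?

an unfinished telescope

"the architect" in the second sentence is given — already mentioned in the context.
"an unfinished telescope" has no antecedent in the context; it is discourse-new (the indefinite article also signals a new referent).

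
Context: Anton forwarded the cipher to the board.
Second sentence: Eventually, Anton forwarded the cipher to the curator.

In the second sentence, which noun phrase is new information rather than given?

"Anton" and "the cipher" in the second sentence are given — already mentioned in the context.
"the curator" has no antecedent in the context; it is discourse-new.

the curator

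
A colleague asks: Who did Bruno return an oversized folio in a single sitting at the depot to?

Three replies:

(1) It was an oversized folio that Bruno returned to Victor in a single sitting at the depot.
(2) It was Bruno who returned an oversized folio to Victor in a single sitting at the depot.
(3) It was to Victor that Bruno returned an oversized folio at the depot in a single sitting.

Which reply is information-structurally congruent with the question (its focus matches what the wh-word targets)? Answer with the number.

3

The question word "who" targets the recipient.
Option (1) clefts "an oversized folio" — the direct object, not what was asked.
Option (2) clefts "Bruno" — the subject (agent), not what was asked.
Option (3) clefts "to Victor" — that matches what the question asks about.
So the congruent reply is (3).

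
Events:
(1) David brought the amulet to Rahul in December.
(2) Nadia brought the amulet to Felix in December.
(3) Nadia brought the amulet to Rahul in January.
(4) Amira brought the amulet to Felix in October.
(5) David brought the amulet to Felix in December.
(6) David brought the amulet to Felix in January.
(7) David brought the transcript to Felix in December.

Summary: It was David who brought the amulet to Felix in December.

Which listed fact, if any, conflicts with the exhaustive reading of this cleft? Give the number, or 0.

2

Focus of the cleft: "David" (the agent). Presupposed background: same thing, recipient, setting (the amulet / Felix / in December).
The exhaustive reading says no other agent fits that background.
But fact (2) also has same thing, recipient, setting (the amulet / Felix / in December), with agent = Nadia — so the exhaustive reading fails.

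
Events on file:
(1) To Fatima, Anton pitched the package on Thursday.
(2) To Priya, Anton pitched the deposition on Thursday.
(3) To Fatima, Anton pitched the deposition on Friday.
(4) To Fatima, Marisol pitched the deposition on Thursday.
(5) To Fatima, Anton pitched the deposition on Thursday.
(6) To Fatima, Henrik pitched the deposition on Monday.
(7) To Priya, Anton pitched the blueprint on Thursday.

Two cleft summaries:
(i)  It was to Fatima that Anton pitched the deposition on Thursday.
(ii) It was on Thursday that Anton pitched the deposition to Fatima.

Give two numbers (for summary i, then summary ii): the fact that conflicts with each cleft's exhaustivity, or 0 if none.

2, 3

(i): focus "Fatima". Looking for Anton as agent and the deposition as thing and on Thursday as setting with some other recipient — fact (2) has Priya there. Refuted.
(ii): focus "on Thursday". Looking for Anton as agent and the deposition as thing and Fatima as recipient with some other setting — fact (3) has on Friday there. Refuted.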